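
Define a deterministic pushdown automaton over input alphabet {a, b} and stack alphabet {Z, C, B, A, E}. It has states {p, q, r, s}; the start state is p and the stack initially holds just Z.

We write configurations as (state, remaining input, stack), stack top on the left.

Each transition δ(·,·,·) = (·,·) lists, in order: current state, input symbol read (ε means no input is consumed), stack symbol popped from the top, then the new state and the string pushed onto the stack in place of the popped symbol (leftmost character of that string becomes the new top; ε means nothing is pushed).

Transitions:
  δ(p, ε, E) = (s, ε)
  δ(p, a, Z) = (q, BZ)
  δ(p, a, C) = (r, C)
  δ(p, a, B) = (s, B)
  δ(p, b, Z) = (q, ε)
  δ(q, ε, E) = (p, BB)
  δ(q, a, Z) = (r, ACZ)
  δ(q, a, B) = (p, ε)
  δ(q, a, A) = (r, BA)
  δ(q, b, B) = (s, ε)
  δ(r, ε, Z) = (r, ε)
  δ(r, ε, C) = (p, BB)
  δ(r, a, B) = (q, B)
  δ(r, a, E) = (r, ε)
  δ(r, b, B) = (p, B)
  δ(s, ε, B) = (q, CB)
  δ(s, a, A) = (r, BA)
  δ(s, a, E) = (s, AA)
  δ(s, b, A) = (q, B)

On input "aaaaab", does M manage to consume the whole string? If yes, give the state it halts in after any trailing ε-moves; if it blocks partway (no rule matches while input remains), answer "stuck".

(p, aaaaab, Z) ⊢ (q, aaaab, BZ) ⊢ (p, aaab, Z) ⊢ (q, aab, BZ) ⊢ (p, ab, Z) ⊢ (q, b, BZ) ⊢ (s, ε, Z)
All input consumed; M is in state s.

s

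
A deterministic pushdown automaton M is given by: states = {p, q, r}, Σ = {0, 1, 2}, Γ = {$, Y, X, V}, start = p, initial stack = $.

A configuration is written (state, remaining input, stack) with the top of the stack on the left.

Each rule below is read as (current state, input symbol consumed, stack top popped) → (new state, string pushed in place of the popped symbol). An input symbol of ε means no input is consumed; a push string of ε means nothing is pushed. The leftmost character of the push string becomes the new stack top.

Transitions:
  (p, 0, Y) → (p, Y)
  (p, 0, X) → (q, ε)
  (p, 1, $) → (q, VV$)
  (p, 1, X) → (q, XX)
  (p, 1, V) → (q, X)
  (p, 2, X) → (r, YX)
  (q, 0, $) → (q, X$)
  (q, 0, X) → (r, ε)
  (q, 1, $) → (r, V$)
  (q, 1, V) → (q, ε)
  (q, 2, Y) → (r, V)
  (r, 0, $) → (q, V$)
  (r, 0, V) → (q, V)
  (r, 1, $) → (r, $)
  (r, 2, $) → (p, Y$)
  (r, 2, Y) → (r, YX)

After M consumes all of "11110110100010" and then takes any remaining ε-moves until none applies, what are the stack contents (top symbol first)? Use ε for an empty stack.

X$

(p, 11110110100010, $) ⊢ (q, 1110110100010, VV$) ⊢ (q, 110110100010, V$) ⊢ (q, 10110100010, $) ⊢ (r, 0110100010, V$) ⊢ (q, 110100010, V$) ⊢ (q, 10100010, $) ⊢ (r, 0100010, V$) ⊢ (q, 100010, V$) ⊢ (q, 00010, $) ⊢ (q, 0010, X$) ⊢ (r, 010, $) ⊢ (q, 10, V$) ⊢ (q, 0, $) ⊢ (q, ε, X$)
All input consumed in state q with stack X$.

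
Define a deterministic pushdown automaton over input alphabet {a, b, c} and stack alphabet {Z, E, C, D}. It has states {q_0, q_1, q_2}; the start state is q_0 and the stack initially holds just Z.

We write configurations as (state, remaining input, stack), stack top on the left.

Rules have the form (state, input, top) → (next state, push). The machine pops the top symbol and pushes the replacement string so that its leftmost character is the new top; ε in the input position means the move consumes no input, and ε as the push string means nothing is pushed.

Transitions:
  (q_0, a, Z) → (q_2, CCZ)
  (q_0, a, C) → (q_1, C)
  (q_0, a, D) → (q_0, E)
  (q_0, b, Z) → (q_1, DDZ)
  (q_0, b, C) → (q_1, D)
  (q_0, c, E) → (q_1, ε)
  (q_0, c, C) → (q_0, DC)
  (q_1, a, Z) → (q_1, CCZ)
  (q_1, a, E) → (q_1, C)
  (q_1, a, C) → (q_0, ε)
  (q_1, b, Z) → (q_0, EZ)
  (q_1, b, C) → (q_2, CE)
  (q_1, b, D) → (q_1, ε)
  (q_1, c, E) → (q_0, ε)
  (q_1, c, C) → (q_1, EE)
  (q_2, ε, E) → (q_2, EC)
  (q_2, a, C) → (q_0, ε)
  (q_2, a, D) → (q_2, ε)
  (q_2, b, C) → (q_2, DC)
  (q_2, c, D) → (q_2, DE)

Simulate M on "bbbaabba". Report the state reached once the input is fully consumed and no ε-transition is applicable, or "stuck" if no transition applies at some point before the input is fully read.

(q_0, bbbaabba, Z)
  read b, top Z: go to q_1, push DDZ → (q_1, bbaabba, DDZ)
  read b, top D: go to q_1, push ε → (q_1, baabba, DZ)
  read b, top D: go to q_1, push ε → (q_1, aabba, Z)
  read a, top Z: go to q_1, push CCZ → (q_1, abba, CCZ)
  read a, top C: go to q_0, push ε → (q_0, bba, CZ)
  read b, top C: go to q_1, push D → (q_1, ba, DZ)
  read b, top D: go to q_1, push ε → (q_1, a, Z)
  read a, top Z: go to q_1, push CCZ → (q_1, ε, CCZ)
All input consumed; M is in state q_1.

q_1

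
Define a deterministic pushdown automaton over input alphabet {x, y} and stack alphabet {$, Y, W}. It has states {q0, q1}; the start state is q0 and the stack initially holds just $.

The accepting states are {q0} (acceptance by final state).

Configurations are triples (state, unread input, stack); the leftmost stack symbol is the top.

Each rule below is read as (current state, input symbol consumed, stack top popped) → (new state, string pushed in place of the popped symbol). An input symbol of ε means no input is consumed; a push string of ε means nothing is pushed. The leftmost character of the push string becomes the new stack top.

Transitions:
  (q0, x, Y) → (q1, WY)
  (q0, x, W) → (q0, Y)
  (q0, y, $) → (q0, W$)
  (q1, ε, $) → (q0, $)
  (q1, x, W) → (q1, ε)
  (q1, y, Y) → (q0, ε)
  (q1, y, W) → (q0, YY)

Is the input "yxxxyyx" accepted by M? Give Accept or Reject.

Accept

(q0, yxxxyyx, $)
  read y, top $: go to q0, push W$ → (q0, xxxyyx, W$)
  read x, top W: go to q0, push Y → (q0, xxyyx, Y$)
  read x, top Y: go to q1, push WY → (q1, xyyx, WY$)
  read x, top W: go to q1, push ε → (q1, yyx, Y$)
  read y, top Y: go to q0, push ε → (q0, yx, $)
  read y, top $: go to q0, push W$ → (q0, x, W$)
  read x, top W: go to q0, push Y → (q0, ε, Y$)
All input consumed; state q0 ∈ F.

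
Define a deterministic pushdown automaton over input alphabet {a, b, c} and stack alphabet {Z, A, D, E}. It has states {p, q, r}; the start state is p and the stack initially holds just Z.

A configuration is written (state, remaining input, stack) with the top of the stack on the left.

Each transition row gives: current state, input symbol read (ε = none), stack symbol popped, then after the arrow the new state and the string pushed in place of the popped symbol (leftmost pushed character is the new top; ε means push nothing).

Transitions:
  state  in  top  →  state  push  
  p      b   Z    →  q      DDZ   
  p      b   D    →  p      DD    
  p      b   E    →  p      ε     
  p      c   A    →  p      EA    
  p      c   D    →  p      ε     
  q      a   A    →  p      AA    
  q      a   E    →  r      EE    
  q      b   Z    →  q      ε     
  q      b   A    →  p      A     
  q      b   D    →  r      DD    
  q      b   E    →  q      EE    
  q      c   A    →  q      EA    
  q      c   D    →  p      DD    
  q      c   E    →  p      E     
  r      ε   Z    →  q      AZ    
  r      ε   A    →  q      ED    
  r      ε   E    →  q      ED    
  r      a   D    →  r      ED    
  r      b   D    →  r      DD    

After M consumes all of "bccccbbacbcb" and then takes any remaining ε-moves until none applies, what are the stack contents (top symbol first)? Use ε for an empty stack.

DDDDZ

(p, bccccbbacbcb, Z) ⊢ (q, ccccbbacbcb, DDZ) ⊢ (p, cccbbacbcb, DDDZ) ⊢ (p, ccbbacbcb, DDZ) ⊢ (p, cbbacbcb, DZ) ⊢ (p, bbacbcb, Z) ⊢ (q, bacbcb, DDZ) ⊢ (r, acbcb, DDDZ) ⊢ (r, cbcb, EDDDZ) ⊢ (q, cbcb, EDDDDZ) ⊢ (p, bcb, EDDDDZ) ⊢ (p, cb, DDDDZ) ⊢ (p, b, DDDZ) ⊢ (p, ε, DDDDZ)
All input consumed in state p with stack DDDDZ.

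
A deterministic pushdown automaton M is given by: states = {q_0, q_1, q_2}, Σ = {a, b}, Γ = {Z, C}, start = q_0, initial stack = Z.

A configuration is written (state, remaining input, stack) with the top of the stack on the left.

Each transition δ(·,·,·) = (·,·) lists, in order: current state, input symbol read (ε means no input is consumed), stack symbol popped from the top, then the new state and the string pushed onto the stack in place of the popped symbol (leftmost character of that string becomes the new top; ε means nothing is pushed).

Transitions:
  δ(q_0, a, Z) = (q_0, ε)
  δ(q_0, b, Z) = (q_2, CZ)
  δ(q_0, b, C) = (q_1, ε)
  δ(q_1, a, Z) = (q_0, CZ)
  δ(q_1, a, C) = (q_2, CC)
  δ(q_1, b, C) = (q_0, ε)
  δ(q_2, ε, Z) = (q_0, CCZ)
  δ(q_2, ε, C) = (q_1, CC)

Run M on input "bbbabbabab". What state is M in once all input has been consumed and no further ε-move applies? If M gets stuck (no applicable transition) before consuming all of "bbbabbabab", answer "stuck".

stuck

(q_0, bbbabbabab, Z) ⊢ (q_2, bbabbabab, CZ) ⊢ (q_1, bbabbabab, CCZ) ⊢ (q_0, babbabab, CZ) ⊢ (q_1, abbabab, Z) ⊢ (q_0, bbabab, CZ) ⊢ (q_1, babab, Z)
No transition for (q_1, b, top Z); M blocks with input babab remaining.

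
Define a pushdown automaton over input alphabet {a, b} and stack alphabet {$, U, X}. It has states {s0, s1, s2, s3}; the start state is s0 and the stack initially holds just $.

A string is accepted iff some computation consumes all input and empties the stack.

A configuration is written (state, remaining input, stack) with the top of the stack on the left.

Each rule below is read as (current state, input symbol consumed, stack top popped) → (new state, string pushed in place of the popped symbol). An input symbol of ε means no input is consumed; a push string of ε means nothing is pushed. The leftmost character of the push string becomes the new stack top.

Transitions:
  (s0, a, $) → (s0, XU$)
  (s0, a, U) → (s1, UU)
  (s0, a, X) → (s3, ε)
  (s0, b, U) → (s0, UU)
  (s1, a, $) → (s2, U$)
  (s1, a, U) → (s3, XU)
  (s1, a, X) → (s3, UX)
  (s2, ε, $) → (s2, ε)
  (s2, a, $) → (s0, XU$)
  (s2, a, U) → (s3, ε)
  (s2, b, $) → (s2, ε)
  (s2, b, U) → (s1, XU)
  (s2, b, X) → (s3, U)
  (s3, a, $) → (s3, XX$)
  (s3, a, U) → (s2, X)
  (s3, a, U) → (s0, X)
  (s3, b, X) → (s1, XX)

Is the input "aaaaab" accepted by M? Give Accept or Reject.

Reject

No computation consumes all input and empties the stack.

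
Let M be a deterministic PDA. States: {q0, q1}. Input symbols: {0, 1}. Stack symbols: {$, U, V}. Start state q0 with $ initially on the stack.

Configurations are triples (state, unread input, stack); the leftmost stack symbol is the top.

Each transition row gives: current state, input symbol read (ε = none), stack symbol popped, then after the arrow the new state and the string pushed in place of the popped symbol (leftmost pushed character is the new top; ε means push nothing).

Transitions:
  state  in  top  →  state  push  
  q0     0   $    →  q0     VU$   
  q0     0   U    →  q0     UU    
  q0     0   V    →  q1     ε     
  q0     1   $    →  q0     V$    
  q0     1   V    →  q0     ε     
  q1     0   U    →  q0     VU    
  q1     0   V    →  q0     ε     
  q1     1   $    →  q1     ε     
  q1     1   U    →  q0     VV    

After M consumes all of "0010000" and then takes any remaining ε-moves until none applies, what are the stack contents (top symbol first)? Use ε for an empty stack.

U$

(q0, 0010000, $)
  read 0, top $: go to q0, push VU$ → (q0, 010000, VU$)
  read 0, top V: go to q1, push ε → (q1, 10000, U$)
  read 1, top U: go to q0, push VV → (q0, 0000, VV$)
  read 0, top V: go to q1, push ε → (q1, 000, V$)
  read 0, top V: go to q0, push ε → (q0, 00, $)
  read 0, top $: go to q0, push VU$ → (q0, 0, VU$)
  read 0, top V: go to q1, push ε → (q1, ε, U$)
All input consumed in state q1 with stack U$.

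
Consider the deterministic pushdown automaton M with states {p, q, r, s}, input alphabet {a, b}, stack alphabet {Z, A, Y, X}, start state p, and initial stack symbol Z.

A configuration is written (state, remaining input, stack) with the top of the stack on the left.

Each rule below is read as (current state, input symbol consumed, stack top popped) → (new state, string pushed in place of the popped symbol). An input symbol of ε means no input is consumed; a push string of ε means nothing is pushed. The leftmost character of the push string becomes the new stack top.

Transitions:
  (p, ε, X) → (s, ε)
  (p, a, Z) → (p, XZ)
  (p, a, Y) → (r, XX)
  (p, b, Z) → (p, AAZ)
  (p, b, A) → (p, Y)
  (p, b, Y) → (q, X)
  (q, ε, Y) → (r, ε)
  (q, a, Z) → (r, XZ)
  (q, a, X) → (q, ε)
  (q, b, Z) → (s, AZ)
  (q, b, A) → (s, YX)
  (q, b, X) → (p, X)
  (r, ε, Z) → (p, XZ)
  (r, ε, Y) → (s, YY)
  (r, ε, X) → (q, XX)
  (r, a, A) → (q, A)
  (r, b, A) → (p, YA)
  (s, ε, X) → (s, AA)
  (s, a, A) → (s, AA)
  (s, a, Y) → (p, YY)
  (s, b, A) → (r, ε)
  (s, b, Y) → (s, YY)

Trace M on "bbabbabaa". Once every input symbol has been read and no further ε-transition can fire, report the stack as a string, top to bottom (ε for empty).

(p, bbabbabaa, Z)
  read b, top Z: go to p, push AAZ → (p, babbabaa, AAZ)
  read b, top A: go to p, push Y → (p, abbabaa, YAZ)
  read a, top Y: go to r, push XX → (r, bbabaa, XXAZ)
  ε-move, top X: go to q, push XX → (q, bbabaa, XXXAZ)
  read b, top X: go to p, push X → (p, babaa, XXXAZ)
  ε-move, top X: go to s, push ε → (s, babaa, XXAZ)
  ε-move, top X: go to s, push AA → (s, babaa, AAXAZ)
  read b, top A: go to r, push ε → (r, abaa, AXAZ)
  read a, top A: go to q, push A → (q, baa, AXAZ)
  read b, top A: go to s, push YX → (s, aa, YXXAZ)
  read a, top Y: go to p, push YY → (p, a, YYXXAZ)
  read a, top Y: go to r, push XX → (r, ε, XXYXXAZ)
  ε-move, top X: go to q, push XX → (q, ε, XXXYXXAZ)
All input consumed in state q with stack XXXYXXAZ.

XXXYXXAZ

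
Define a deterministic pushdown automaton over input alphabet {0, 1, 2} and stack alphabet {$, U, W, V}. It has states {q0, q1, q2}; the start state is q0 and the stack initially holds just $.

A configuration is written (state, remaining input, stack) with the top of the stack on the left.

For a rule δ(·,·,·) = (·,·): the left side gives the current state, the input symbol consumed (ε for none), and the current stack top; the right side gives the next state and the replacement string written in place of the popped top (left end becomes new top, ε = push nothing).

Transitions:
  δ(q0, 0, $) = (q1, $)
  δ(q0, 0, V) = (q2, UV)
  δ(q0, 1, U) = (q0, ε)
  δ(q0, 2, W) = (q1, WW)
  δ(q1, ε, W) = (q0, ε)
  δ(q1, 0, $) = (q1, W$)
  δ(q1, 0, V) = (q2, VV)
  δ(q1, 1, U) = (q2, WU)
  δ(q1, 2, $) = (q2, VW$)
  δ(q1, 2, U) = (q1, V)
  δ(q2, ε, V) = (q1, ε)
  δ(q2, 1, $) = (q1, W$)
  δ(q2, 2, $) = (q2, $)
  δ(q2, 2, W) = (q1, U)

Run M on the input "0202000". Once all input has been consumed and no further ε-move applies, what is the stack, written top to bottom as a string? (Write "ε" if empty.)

(q0, 0202000, $)
  read 0, top $: go to q1, push $ → (q1, 202000, $)
  read 2, top $: go to q2, push VW$ → (q2, 02000, VW$)
  ε-move, top V: go to q1, push ε → (q1, 02000, W$)
  ε-move, top W: go to q0, push ε → (q0, 02000, $)
  read 0, top $: go to q1, push $ → (q1, 2000, $)
  read 2, top $: go to q2, push VW$ → (q2, 000, VW$)
  ε-move, top V: go to q1, push ε → (q1, 000, W$)
  ε-move, top W: go to q0, push ε → (q0, 000, $)
  read 0, top $: go to q1, push $ → (q1, 00, $)
  read 0, top $: go to q1, push W$ → (q1, 0, W$)
  ε-move, top W: go to q0, push ε → (q0, 0, $)
  read 0, top $: go to q1, push $ → (q1, ε, $)
All input consumed in state q1 with stack $.

$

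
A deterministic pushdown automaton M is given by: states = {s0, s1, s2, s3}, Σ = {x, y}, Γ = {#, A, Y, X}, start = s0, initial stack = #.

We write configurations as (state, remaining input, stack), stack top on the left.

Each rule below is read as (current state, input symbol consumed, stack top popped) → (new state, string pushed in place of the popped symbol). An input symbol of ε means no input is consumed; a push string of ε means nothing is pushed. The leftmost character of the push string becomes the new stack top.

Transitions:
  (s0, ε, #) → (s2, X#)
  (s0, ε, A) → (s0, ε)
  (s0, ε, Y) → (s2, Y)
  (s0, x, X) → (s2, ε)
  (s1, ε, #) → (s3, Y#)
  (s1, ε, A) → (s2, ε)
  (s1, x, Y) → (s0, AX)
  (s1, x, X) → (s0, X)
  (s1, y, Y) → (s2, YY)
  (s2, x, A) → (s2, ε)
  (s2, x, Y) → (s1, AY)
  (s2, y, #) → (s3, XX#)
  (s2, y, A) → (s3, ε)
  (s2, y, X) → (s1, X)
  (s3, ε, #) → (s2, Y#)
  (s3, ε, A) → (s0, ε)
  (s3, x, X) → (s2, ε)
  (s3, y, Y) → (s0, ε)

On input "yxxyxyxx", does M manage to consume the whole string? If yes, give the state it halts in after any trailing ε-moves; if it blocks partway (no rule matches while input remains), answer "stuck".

(s0, yxxyxyxx, #) ⊢ (s2, yxxyxyxx, X#) ⊢ (s1, xxyxyxx, X#) ⊢ (s0, xyxyxx, X#) ⊢ (s2, yxyxx, #) ⊢ (s3, xyxx, XX#) ⊢ (s2, yxx, X#) ⊢ (s1, xx, X#) ⊢ (s0, x, X#) ⊢ (s2, ε, #)
All input consumed; M is in state s2.

s2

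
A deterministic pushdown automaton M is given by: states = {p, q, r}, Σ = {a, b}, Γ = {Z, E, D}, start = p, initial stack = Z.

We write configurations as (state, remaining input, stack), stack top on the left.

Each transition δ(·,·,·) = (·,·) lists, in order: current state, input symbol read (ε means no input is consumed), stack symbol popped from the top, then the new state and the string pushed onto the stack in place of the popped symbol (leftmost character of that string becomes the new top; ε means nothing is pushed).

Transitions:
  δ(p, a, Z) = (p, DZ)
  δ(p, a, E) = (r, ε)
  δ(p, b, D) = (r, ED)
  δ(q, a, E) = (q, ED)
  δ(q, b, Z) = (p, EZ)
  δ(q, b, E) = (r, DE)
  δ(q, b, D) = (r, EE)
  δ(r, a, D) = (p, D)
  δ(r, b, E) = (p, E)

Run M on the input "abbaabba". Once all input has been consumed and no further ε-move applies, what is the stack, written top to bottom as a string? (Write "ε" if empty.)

DZ

(p, abbaabba, Z)
  read a, top Z: go to p, push DZ → (p, bbaabba, DZ)
  read b, top D: go to r, push ED → (r, baabba, EDZ)
  read b, top E: go to p, push E → (p, aabba, EDZ)
  read a, top E: go to r, push ε → (r, abba, DZ)
  read a, top D: go to p, push D → (p, bba, DZ)
  read b, top D: go to r, push ED → (r, ba, EDZ)
  read b, top E: go to p, push E → (p, a, EDZ)
  read a, top E: go to r, push ε → (r, ε, DZ)
All input consumed in state r with stack DZ.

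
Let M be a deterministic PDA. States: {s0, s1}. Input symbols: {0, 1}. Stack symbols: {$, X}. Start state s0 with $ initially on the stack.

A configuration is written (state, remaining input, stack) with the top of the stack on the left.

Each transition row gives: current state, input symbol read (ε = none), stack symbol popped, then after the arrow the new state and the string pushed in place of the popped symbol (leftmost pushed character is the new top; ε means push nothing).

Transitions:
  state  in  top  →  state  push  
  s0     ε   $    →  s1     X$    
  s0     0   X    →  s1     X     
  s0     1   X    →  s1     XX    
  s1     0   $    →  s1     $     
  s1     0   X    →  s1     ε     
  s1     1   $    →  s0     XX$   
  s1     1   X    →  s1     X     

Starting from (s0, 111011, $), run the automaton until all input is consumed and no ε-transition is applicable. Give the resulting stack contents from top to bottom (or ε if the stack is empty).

XXX$

(s0, 111011, $)
  ε-move, top $: go to s1, push X$ → (s1, 111011, X$)
  read 1, top X: go to s1, push X → (s1, 11011, X$)
  read 1, top X: go to s1, push X → (s1, 1011, X$)
  read 1, top X: go to s1, push X → (s1, 011, X$)
  read 0, top X: go to s1, push ε → (s1, 11, $)
  read 1, top $: go to s0, push XX$ → (s0, 1, XX$)
  read 1, top X: go to s1, push XX → (s1, ε, XXX$)
All input consumed in state s1 with stack XXX$.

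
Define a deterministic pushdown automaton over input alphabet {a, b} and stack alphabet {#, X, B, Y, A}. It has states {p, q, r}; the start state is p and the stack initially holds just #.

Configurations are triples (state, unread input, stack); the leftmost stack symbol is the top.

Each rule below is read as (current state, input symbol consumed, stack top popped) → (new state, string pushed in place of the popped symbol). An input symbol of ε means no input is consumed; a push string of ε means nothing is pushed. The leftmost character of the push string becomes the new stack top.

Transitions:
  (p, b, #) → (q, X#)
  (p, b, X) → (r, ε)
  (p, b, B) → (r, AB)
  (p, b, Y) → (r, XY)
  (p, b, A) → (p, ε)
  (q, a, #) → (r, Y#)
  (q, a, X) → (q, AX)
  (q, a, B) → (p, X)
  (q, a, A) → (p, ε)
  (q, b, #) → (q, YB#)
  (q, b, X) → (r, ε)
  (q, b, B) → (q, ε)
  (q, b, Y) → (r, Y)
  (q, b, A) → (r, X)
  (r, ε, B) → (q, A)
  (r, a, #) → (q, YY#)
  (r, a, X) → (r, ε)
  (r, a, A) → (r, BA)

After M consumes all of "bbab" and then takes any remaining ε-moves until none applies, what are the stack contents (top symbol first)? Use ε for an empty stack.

(p, bbab, #)
  read b, top #: go to q, push X# → (q, bab, X#)
  read b, top X: go to r, push ε → (r, ab, #)
  read a, top #: go to q, push YY# → (q, b, YY#)
  read b, top Y: go to r, push Y → (r, ε, YY#)
All input consumed in state r with stack YY#.

YY#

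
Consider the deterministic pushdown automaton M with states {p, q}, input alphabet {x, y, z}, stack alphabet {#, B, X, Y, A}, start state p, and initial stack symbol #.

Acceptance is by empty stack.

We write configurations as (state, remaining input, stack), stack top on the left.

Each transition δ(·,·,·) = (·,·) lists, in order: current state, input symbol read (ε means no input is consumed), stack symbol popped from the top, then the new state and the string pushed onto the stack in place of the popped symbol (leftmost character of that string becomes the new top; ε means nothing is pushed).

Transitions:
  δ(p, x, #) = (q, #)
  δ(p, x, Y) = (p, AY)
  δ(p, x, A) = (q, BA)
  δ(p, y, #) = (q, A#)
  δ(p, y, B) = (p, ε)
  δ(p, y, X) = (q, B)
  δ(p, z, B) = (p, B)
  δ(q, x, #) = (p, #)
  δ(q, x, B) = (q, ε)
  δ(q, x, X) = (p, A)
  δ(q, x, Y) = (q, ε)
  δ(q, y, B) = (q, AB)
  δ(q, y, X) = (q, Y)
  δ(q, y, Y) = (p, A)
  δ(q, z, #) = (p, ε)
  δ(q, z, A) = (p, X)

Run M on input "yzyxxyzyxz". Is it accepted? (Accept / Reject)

(p, yzyxxyzyxz, #)
  read y, top #: go to q, push A# → (q, zyxxyzyxz, A#)
  read z, top A: go to p, push X → (p, yxxyzyxz, X#)
  read y, top X: go to q, push B → (q, xxyzyxz, B#)
  read x, top B: go to q, push ε → (q, xyzyxz, #)
  read x, top #: go to p, push # → (p, yzyxz, #)
  read y, top #: go to q, push A# → (q, zyxz, A#)
  read z, top A: go to p, push X → (p, yxz, X#)
  read y, top X: go to q, push B → (q, xz, B#)
  read x, top B: go to q, push ε → (q, z, #)
  read z, top #: go to p, push ε → (p, ε, ε)
All input consumed and the stack is empty.

Accept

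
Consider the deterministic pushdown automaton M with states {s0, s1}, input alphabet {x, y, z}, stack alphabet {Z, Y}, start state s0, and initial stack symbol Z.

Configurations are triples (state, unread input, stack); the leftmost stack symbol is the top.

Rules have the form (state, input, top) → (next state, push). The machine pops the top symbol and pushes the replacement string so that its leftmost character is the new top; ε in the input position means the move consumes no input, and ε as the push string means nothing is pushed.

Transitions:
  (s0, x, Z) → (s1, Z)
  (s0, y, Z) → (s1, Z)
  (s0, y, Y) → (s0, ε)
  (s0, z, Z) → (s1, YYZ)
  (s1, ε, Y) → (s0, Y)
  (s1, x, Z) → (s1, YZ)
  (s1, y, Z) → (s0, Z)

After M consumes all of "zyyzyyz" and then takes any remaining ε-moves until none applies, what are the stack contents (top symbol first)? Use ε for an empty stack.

YYZ

(s0, zyyzyyz, Z)
  read z, top Z: go to s1, push YYZ → (s1, yyzyyz, YYZ)
  ε-move, top Y: go to s0, push Y → (s0, yyzyyz, YYZ)
  read y, top Y: go to s0, push ε → (s0, yzyyz, YZ)
  read y, top Y: go to s0, push ε → (s0, zyyz, Z)
  read z, top Z: go to s1, push YYZ → (s1, yyz, YYZ)
  ε-move, top Y: go to s0, push Y → (s0, yyz, YYZ)
  read y, top Y: go to s0, push ε → (s0, yz, YZ)
  read y, top Y: go to s0, push ε → (s0, z, Z)
  read z, top Z: go to s1, push YYZ → (s1, ε, YYZ)
  ε-move, top Y: go to s0, push Y → (s0, ε, YYZ)
All input consumed in state s0 with stack YYZ.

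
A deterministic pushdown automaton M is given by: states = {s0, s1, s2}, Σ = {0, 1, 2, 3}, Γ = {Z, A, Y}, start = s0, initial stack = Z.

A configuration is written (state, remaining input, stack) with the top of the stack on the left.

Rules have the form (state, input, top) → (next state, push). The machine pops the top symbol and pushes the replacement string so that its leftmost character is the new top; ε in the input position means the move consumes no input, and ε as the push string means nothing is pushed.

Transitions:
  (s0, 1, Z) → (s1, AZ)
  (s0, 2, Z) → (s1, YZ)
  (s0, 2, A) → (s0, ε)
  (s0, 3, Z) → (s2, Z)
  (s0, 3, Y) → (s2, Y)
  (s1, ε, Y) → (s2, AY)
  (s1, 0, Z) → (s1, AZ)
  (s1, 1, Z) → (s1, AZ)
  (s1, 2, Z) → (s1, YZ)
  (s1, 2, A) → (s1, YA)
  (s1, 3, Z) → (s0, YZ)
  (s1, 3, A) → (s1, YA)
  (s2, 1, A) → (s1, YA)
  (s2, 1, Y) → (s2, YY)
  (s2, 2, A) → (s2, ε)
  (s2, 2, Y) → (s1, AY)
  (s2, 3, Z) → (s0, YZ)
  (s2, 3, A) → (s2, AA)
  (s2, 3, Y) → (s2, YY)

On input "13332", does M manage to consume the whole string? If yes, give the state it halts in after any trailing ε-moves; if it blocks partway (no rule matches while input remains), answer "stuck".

(s0, 13332, Z)
  read 1, top Z: go to s1, push AZ → (s1, 3332, AZ)
  read 3, top A: go to s1, push YA → (s1, 332, YAZ)
  ε-move, top Y: go to s2, push AY → (s2, 332, AYAZ)
  read 3, top A: go to s2, push AA → (s2, 32, AAYAZ)
  read 3, top A: go to s2, push AA → (s2, 2, AAAYAZ)
  read 2, top A: go to s2, push ε → (s2, ε, AAYAZ)
All input consumed; M is in state s2.

s2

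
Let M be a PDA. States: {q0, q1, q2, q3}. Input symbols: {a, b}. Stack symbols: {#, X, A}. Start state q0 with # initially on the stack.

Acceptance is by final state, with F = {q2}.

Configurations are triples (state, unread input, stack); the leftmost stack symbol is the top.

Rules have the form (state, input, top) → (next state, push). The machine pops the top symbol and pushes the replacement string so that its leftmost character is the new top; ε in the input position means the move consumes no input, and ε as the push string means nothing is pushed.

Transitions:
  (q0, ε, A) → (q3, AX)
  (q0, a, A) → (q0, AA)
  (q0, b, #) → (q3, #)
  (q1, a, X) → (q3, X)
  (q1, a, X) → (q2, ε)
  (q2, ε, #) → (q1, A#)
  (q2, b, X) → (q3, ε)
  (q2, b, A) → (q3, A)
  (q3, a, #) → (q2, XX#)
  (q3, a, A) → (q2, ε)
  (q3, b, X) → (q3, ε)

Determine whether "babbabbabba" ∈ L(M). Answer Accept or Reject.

One accepting computation: (q0, babbabbabba, #) ⊢ (q3, abbabbabba, #) ⊢ (q2, bbabbabba, XX#) ⊢ (q3, babbabba, X#) ⊢ (q3, abbabba, #) ⊢ (q2, bbabba, XX#) ⊢ (q3, babba, X#) ⊢ (q3, abba, #) ⊢ (q2, bba, XX#) ⊢ (q3, ba, X#) ⊢ (q3, a, #) ⊢ (q2, ε, XX#)
All input consumed and state q2 ∈ F.

Accept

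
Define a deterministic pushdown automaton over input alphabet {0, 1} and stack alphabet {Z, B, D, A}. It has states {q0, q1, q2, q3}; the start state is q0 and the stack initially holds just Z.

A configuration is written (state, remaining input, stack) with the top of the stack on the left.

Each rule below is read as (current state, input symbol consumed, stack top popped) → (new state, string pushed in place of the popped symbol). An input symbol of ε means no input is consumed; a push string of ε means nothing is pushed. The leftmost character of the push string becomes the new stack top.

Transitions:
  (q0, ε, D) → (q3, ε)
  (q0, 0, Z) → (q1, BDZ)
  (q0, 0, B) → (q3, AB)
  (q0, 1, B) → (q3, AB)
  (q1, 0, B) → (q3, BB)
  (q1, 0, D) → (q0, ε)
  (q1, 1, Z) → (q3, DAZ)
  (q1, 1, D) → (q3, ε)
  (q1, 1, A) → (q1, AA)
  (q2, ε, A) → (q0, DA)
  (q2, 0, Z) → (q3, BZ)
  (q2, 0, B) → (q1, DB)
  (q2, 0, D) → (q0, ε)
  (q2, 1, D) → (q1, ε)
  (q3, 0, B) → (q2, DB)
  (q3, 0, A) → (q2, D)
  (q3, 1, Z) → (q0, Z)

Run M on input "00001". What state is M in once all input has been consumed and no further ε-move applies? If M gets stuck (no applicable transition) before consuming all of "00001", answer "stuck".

q3

(q0, 00001, Z)
  read 0, top Z: go to q1, push BDZ → (q1, 0001, BDZ)
  read 0, top B: go to q3, push BB → (q3, 001, BBDZ)
  read 0, top B: go to q2, push DB → (q2, 01, DBBDZ)
  read 0, top D: go to q0, push ε → (q0, 1, BBDZ)
  read 1, top B: go to q3, push AB → (q3, ε, ABBDZ)
All input consumed; M is in state q3.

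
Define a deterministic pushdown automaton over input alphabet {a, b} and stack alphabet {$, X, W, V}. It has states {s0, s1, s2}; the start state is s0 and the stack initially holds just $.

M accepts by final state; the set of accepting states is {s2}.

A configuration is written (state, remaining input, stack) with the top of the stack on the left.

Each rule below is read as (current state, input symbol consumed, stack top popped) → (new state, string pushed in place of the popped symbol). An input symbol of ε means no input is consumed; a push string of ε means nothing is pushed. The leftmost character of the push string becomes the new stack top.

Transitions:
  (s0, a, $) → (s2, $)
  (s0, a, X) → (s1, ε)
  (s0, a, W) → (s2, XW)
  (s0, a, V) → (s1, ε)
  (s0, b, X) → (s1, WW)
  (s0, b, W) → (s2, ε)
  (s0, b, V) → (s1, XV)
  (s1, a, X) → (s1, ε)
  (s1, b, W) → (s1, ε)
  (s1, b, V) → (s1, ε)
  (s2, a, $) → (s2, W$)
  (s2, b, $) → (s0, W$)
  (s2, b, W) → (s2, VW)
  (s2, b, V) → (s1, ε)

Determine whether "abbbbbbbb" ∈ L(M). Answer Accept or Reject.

Accept

(s0, abbbbbbbb, $)
  read a, top $: go to s2, push $ → (s2, bbbbbbbb, $)
  read b, top $: go to s0, push W$ → (s0, bbbbbbb, W$)
  read b, top W: go to s2, push ε → (s2, bbbbbb, $)
  read b, top $: go to s0, push W$ → (s0, bbbbb, W$)
  read b, top W: go to s2, push ε → (s2, bbbb, $)
  read b, top $: go to s0, push W$ → (s0, bbb, W$)
  read b, top W: go to s2, push ε → (s2, bb, $)
  read b, top $: go to s0, push W$ → (s0, b, W$)
  read b, top W: go to s2, push ε → (s2, ε, $)
All input consumed; state s2 ∈ F.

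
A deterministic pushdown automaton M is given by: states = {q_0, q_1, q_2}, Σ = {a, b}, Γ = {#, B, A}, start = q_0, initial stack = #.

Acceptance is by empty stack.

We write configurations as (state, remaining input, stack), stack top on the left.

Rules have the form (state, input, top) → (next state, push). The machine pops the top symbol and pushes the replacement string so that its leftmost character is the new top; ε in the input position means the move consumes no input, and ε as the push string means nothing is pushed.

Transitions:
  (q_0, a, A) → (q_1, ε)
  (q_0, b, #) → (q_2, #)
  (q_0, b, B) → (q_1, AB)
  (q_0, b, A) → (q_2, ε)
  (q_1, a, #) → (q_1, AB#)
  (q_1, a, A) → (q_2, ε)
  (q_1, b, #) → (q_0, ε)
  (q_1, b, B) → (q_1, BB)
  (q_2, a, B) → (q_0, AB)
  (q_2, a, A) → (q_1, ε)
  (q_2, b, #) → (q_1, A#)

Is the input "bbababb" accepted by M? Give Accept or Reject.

(q_0, bbababb, #)
  read b, top #: go to q_2, push # → (q_2, bababb, #)
  read b, top #: go to q_1, push A# → (q_1, ababb, A#)
  read a, top A: go to q_2, push ε → (q_2, babb, #)
  read b, top #: go to q_1, push A# → (q_1, abb, A#)
  read a, top A: go to q_2, push ε → (q_2, bb, #)
  read b, top #: go to q_1, push A# → (q_1, b, A#)
No transition applies at (q_1, b, A#); input not fully consumed.

Reject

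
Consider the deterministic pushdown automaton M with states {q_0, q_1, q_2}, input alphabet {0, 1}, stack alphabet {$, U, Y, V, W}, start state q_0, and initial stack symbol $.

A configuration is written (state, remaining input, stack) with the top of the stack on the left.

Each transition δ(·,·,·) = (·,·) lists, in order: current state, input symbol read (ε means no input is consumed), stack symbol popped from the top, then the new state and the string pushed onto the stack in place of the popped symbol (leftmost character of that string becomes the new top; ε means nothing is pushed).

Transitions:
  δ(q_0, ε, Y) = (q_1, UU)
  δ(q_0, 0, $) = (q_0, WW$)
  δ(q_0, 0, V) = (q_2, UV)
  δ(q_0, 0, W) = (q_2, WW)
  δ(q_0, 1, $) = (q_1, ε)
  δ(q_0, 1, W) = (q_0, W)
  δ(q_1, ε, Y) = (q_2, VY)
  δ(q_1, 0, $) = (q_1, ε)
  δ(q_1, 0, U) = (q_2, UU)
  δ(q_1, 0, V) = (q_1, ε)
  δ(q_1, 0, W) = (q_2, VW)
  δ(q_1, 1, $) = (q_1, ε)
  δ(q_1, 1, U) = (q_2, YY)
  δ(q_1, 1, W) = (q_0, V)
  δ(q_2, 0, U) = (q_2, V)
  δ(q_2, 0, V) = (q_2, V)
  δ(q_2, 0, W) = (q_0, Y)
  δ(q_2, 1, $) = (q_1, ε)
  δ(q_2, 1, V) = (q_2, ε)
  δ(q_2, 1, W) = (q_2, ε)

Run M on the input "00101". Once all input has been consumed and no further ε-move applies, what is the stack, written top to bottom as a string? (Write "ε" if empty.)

YYUW$

(q_0, 00101, $)
  read 0, top $: go to q_0, push WW$ → (q_0, 0101, WW$)
  read 0, top W: go to q_2, push WW → (q_2, 101, WWW$)
  read 1, top W: go to q_2, push ε → (q_2, 01, WW$)
  read 0, top W: go to q_0, push Y → (q_0, 1, YW$)
  ε-move, top Y: go to q_1, push UU → (q_1, 1, UUW$)
  read 1, top U: go to q_2, push YY → (q_2, ε, YYUW$)
All input consumed in state q_2 with stack YYUW$.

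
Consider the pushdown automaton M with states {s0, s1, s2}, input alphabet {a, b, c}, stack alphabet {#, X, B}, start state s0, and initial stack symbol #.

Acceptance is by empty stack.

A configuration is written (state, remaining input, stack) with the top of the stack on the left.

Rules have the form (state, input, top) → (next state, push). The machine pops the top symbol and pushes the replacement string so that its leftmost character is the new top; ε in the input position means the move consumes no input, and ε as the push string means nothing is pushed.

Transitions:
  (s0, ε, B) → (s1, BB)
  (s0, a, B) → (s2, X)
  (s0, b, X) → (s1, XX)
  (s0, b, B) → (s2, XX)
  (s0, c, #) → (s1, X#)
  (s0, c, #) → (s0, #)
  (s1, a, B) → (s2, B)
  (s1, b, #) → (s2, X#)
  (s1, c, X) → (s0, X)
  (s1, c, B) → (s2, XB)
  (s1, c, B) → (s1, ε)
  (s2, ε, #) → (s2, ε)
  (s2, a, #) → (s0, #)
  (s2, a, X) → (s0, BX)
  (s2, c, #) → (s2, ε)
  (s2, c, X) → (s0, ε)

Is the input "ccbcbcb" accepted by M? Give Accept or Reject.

No computation consumes all input and empties the stack.

Reject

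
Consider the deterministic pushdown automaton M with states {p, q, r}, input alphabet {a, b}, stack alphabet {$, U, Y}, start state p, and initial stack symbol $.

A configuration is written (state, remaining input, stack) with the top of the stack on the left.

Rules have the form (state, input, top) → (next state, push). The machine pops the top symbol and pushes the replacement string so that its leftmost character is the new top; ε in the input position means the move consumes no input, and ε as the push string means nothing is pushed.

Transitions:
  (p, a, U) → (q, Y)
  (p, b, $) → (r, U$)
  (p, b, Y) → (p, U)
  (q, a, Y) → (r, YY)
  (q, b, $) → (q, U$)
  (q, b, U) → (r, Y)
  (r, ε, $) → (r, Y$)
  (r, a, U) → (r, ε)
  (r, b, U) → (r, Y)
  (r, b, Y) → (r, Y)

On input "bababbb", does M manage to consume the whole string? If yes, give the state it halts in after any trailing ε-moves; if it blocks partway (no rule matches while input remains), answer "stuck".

(p, bababbb, $)
  read b, top $: go to r, push U$ → (r, ababbb, U$)
  read a, top U: go to r, push ε → (r, babbb, $)
  ε-move, top $: go to r, push Y$ → (r, babbb, Y$)
  read b, top Y: go to r, push Y → (r, abbb, Y$)
No transition for (r, a, top Y); M blocks with input abbb remaining.

stuck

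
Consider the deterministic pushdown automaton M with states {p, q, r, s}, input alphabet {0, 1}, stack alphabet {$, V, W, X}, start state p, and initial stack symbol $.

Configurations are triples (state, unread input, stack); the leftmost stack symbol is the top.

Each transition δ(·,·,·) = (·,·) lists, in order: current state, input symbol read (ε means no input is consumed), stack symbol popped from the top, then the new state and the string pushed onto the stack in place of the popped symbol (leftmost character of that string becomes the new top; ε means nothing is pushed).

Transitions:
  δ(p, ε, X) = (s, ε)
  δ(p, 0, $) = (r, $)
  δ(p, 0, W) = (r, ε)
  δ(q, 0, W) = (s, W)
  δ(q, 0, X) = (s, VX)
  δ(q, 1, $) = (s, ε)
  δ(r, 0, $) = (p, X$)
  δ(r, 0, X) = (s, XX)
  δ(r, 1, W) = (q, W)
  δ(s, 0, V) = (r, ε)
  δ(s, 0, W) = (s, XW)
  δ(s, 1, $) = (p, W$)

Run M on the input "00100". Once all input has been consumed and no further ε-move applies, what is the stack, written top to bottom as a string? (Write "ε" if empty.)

$

(p, 00100, $)
  read 0, top $: go to r, push $ → (r, 0100, $)
  read 0, top $: go to p, push X$ → (p, 100, X$)
  ε-move, top X: go to s, push ε → (s, 100, $)
  read 1, top $: go to p, push W$ → (p, 00, W$)
  read 0, top W: go to r, push ε → (r, 0, $)
  read 0, top $: go to p, push X$ → (p, ε, X$)
  ε-move, top X: go to s, push ε → (s, ε, $)
All input consumed in state s with stack $.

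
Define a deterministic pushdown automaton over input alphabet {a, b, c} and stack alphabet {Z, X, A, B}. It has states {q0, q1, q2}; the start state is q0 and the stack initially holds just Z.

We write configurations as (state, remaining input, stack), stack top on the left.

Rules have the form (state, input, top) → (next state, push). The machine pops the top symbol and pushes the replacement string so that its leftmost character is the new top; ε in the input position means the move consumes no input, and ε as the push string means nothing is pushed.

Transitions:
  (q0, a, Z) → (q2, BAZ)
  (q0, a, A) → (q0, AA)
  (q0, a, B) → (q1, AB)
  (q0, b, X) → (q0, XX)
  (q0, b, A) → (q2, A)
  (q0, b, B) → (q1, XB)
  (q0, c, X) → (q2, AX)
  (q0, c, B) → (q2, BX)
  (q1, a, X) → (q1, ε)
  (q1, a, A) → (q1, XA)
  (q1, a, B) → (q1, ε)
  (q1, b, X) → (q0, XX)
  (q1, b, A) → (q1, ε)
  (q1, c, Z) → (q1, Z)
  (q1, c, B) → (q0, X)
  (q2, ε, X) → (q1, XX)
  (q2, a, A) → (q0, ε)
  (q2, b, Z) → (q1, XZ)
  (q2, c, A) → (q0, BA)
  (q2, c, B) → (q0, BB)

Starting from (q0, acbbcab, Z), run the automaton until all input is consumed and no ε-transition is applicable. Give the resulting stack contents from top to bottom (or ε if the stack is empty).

(q0, acbbcab, Z) ⊢ (q2, cbbcab, BAZ) ⊢ (q0, bbcab, BBAZ) ⊢ (q1, bcab, XBBAZ) ⊢ (q0, cab, XXBBAZ) ⊢ (q2, ab, AXXBBAZ) ⊢ (q0, b, XXBBAZ) ⊢ (q0, ε, XXXBBAZ)
All input consumed in state q0 with stack XXXBBAZ.

XXXBBAZ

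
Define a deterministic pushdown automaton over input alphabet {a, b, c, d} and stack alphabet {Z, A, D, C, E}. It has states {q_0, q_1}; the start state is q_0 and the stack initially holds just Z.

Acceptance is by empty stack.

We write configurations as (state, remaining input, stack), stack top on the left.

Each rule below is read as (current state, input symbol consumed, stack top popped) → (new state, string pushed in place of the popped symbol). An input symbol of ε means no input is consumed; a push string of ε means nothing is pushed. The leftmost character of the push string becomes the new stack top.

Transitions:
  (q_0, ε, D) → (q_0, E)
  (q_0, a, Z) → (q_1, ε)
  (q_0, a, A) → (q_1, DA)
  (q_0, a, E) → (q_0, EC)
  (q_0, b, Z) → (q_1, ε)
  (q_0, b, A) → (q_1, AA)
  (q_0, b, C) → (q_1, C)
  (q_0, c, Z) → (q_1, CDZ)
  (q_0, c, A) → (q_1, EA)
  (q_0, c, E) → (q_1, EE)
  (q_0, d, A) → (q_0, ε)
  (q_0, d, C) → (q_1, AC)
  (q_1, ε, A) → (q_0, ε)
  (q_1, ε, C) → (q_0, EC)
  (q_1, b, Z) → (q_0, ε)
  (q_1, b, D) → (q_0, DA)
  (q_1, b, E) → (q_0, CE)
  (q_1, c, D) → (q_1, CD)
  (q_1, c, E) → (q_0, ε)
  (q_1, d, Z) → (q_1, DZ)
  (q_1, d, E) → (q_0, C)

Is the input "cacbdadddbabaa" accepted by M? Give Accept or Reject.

Reject

(q_0, cacbdadddbabaa, Z)
  read c, top Z: go to q_1, push CDZ → (q_1, acbdadddbabaa, CDZ)
  ε-move, top C: go to q_0, push EC → (q_0, acbdadddbabaa, ECDZ)
  read a, top E: go to q_0, push EC → (q_0, cbdadddbabaa, ECCDZ)
  read c, top E: go to q_1, push EE → (q_1, bdadddbabaa, EECCDZ)
  read b, top E: go to q_0, push CE → (q_0, dadddbabaa, CEECCDZ)
  read d, top C: go to q_1, push AC → (q_1, adddbabaa, ACEECCDZ)
  ε-move, top A: go to q_0, push ε → (q_0, adddbabaa, CEECCDZ)
No transition applies at (q_0, adddbabaa, CEECCDZ); input not fully consumed.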